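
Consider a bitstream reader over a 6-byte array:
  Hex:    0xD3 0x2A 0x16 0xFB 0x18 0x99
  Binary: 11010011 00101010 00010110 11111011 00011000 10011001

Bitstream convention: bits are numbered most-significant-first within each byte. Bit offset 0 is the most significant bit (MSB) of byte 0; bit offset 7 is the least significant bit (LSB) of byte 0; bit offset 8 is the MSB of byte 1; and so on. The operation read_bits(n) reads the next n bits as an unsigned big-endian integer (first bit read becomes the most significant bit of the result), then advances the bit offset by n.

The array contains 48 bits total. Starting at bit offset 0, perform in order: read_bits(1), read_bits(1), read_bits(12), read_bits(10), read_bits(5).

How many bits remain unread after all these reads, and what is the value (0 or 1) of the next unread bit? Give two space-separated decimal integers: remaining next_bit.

Answer: 19 0

Derivation:
Read 1: bits[0:1] width=1 -> value=1 (bin 1); offset now 1 = byte 0 bit 1; 47 bits remain
Read 2: bits[1:2] width=1 -> value=1 (bin 1); offset now 2 = byte 0 bit 2; 46 bits remain
Read 3: bits[2:14] width=12 -> value=1226 (bin 010011001010); offset now 14 = byte 1 bit 6; 34 bits remain
Read 4: bits[14:24] width=10 -> value=534 (bin 1000010110); offset now 24 = byte 3 bit 0; 24 bits remain
Read 5: bits[24:29] width=5 -> value=31 (bin 11111); offset now 29 = byte 3 bit 5; 19 bits remain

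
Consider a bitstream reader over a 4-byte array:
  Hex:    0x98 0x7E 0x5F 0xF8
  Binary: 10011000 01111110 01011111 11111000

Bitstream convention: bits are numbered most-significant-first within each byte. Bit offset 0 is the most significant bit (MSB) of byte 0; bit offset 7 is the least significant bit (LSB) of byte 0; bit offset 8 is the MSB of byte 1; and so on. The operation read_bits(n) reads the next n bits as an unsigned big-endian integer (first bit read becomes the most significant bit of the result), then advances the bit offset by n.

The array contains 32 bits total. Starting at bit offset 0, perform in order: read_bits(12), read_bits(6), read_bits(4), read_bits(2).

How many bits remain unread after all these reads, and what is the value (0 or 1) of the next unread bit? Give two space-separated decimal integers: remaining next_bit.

Read 1: bits[0:12] width=12 -> value=2439 (bin 100110000111); offset now 12 = byte 1 bit 4; 20 bits remain
Read 2: bits[12:18] width=6 -> value=57 (bin 111001); offset now 18 = byte 2 bit 2; 14 bits remain
Read 3: bits[18:22] width=4 -> value=7 (bin 0111); offset now 22 = byte 2 bit 6; 10 bits remain
Read 4: bits[22:24] width=2 -> value=3 (bin 11); offset now 24 = byte 3 bit 0; 8 bits remain

Answer: 8 1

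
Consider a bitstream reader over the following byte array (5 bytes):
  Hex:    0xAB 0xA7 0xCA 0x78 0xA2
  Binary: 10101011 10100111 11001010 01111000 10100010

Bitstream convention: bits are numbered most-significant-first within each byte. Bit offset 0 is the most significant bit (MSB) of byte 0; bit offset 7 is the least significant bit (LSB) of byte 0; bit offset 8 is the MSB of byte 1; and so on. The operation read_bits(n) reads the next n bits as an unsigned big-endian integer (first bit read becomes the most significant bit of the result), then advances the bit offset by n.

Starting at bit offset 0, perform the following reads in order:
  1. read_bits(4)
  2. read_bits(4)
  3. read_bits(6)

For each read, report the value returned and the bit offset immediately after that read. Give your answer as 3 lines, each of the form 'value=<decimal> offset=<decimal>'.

Read 1: bits[0:4] width=4 -> value=10 (bin 1010); offset now 4 = byte 0 bit 4; 36 bits remain
Read 2: bits[4:8] width=4 -> value=11 (bin 1011); offset now 8 = byte 1 bit 0; 32 bits remain
Read 3: bits[8:14] width=6 -> value=41 (bin 101001); offset now 14 = byte 1 bit 6; 26 bits remain

Answer: value=10 offset=4
value=11 offset=8
value=41 offset=14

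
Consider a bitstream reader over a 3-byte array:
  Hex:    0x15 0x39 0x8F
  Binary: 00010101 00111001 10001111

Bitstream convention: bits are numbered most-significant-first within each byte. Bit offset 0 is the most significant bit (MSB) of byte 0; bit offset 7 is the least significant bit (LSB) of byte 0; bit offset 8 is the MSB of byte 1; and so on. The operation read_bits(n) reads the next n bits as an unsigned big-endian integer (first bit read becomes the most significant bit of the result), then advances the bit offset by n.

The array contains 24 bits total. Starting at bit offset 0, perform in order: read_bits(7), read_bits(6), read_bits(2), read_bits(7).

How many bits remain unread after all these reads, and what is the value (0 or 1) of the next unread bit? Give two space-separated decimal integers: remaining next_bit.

Answer: 2 1

Derivation:
Read 1: bits[0:7] width=7 -> value=10 (bin 0001010); offset now 7 = byte 0 bit 7; 17 bits remain
Read 2: bits[7:13] width=6 -> value=39 (bin 100111); offset now 13 = byte 1 bit 5; 11 bits remain
Read 3: bits[13:15] width=2 -> value=0 (bin 00); offset now 15 = byte 1 bit 7; 9 bits remain
Read 4: bits[15:22] width=7 -> value=99 (bin 1100011); offset now 22 = byte 2 bit 6; 2 bits remain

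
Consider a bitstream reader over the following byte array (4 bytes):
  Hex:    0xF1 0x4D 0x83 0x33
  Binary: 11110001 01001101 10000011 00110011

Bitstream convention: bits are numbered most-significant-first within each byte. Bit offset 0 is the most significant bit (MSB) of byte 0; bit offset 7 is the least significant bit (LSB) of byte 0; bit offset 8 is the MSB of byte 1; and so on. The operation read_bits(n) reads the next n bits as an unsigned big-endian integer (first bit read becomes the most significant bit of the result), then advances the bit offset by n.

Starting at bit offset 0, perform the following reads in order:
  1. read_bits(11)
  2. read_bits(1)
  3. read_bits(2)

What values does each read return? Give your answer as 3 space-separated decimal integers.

Answer: 1930 0 3

Derivation:
Read 1: bits[0:11] width=11 -> value=1930 (bin 11110001010); offset now 11 = byte 1 bit 3; 21 bits remain
Read 2: bits[11:12] width=1 -> value=0 (bin 0); offset now 12 = byte 1 bit 4; 20 bits remain
Read 3: bits[12:14] width=2 -> value=3 (bin 11); offset now 14 = byte 1 bit 6; 18 bits remain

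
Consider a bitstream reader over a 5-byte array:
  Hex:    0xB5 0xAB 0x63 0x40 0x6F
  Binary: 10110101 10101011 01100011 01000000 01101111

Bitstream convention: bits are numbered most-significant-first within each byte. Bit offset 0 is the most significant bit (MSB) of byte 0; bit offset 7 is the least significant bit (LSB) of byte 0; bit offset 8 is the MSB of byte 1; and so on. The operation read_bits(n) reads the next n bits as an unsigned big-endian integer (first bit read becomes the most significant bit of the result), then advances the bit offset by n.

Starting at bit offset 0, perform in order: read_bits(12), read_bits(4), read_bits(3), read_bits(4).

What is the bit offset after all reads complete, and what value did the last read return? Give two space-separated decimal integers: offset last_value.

Answer: 23 1

Derivation:
Read 1: bits[0:12] width=12 -> value=2906 (bin 101101011010); offset now 12 = byte 1 bit 4; 28 bits remain
Read 2: bits[12:16] width=4 -> value=11 (bin 1011); offset now 16 = byte 2 bit 0; 24 bits remain
Read 3: bits[16:19] width=3 -> value=3 (bin 011); offset now 19 = byte 2 bit 3; 21 bits remain
Read 4: bits[19:23] width=4 -> value=1 (bin 0001); offset now 23 = byte 2 bit 7; 17 bits remain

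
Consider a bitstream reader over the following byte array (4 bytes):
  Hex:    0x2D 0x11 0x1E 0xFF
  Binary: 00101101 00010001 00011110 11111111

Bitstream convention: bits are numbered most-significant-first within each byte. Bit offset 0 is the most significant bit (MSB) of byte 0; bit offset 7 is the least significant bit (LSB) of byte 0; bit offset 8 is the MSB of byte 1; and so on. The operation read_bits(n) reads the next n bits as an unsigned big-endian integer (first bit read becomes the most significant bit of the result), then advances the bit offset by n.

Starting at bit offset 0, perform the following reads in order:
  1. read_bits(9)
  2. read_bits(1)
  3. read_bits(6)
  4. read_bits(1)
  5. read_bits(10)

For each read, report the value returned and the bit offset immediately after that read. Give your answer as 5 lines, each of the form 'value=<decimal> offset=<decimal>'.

Answer: value=90 offset=9
value=0 offset=10
value=17 offset=16
value=0 offset=17
value=247 offset=27

Derivation:
Read 1: bits[0:9] width=9 -> value=90 (bin 001011010); offset now 9 = byte 1 bit 1; 23 bits remain
Read 2: bits[9:10] width=1 -> value=0 (bin 0); offset now 10 = byte 1 bit 2; 22 bits remain
Read 3: bits[10:16] width=6 -> value=17 (bin 010001); offset now 16 = byte 2 bit 0; 16 bits remain
Read 4: bits[16:17] width=1 -> value=0 (bin 0); offset now 17 = byte 2 bit 1; 15 bits remain
Read 5: bits[17:27] width=10 -> value=247 (bin 0011110111); offset now 27 = byte 3 bit 3; 5 bits remain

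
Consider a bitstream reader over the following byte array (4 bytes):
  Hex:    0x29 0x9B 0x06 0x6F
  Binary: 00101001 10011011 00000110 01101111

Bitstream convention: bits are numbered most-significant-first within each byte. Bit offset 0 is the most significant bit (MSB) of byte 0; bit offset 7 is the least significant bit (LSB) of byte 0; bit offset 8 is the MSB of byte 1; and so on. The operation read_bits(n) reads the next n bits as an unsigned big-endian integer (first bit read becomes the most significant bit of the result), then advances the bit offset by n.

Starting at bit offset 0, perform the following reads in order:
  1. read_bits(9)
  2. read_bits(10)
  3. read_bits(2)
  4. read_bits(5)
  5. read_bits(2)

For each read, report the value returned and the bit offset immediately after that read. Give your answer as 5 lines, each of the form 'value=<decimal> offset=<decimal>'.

Read 1: bits[0:9] width=9 -> value=83 (bin 001010011); offset now 9 = byte 1 bit 1; 23 bits remain
Read 2: bits[9:19] width=10 -> value=216 (bin 0011011000); offset now 19 = byte 2 bit 3; 13 bits remain
Read 3: bits[19:21] width=2 -> value=0 (bin 00); offset now 21 = byte 2 bit 5; 11 bits remain
Read 4: bits[21:26] width=5 -> value=25 (bin 11001); offset now 26 = byte 3 bit 2; 6 bits remain
Read 5: bits[26:28] width=2 -> value=2 (bin 10); offset now 28 = byte 3 bit 4; 4 bits remain

Answer: value=83 offset=9
value=216 offset=19
value=0 offset=21
value=25 offset=26
value=2 offset=28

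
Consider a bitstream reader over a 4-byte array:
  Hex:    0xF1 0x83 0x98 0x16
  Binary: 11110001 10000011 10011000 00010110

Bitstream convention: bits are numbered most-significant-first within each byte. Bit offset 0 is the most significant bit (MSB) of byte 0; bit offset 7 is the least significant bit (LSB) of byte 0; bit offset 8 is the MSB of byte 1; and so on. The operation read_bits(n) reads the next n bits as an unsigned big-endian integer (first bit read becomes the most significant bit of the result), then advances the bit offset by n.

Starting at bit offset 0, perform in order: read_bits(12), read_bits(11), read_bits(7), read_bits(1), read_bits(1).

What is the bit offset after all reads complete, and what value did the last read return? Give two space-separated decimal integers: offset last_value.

Read 1: bits[0:12] width=12 -> value=3864 (bin 111100011000); offset now 12 = byte 1 bit 4; 20 bits remain
Read 2: bits[12:23] width=11 -> value=460 (bin 00111001100); offset now 23 = byte 2 bit 7; 9 bits remain
Read 3: bits[23:30] width=7 -> value=5 (bin 0000101); offset now 30 = byte 3 bit 6; 2 bits remain
Read 4: bits[30:31] width=1 -> value=1 (bin 1); offset now 31 = byte 3 bit 7; 1 bits remain
Read 5: bits[31:32] width=1 -> value=0 (bin 0); offset now 32 = byte 4 bit 0; 0 bits remain

Answer: 32 0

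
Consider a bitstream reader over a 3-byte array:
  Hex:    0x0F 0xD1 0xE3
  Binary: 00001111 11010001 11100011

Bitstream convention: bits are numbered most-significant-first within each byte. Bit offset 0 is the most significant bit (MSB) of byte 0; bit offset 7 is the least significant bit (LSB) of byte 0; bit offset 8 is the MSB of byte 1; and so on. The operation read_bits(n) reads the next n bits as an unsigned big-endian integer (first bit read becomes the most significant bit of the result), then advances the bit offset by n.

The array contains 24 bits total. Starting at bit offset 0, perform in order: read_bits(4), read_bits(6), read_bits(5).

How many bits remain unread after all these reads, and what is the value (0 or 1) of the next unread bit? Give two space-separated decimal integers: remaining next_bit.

Answer: 9 1

Derivation:
Read 1: bits[0:4] width=4 -> value=0 (bin 0000); offset now 4 = byte 0 bit 4; 20 bits remain
Read 2: bits[4:10] width=6 -> value=63 (bin 111111); offset now 10 = byte 1 bit 2; 14 bits remain
Read 3: bits[10:15] width=5 -> value=8 (bin 01000); offset now 15 = byte 1 bit 7; 9 bits remain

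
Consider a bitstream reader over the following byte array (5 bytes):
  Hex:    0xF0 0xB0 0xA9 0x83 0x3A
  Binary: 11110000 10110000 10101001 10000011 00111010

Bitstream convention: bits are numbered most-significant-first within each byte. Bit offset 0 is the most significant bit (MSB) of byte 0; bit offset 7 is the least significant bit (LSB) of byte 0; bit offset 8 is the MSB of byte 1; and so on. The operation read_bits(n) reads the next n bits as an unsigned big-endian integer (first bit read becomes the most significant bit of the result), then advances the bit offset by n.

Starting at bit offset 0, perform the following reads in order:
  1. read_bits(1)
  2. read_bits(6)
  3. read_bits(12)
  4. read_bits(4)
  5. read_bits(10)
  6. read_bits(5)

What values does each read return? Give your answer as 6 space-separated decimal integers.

Answer: 1 56 1413 4 774 14

Derivation:
Read 1: bits[0:1] width=1 -> value=1 (bin 1); offset now 1 = byte 0 bit 1; 39 bits remain
Read 2: bits[1:7] width=6 -> value=56 (bin 111000); offset now 7 = byte 0 bit 7; 33 bits remain
Read 3: bits[7:19] width=12 -> value=1413 (bin 010110000101); offset now 19 = byte 2 bit 3; 21 bits remain
Read 4: bits[19:23] width=4 -> value=4 (bin 0100); offset now 23 = byte 2 bit 7; 17 bits remain
Read 5: bits[23:33] width=10 -> value=774 (bin 1100000110); offset now 33 = byte 4 bit 1; 7 bits remain
Read 6: bits[33:38] width=5 -> value=14 (bin 01110); offset now 38 = byte 4 bit 6; 2 bits remain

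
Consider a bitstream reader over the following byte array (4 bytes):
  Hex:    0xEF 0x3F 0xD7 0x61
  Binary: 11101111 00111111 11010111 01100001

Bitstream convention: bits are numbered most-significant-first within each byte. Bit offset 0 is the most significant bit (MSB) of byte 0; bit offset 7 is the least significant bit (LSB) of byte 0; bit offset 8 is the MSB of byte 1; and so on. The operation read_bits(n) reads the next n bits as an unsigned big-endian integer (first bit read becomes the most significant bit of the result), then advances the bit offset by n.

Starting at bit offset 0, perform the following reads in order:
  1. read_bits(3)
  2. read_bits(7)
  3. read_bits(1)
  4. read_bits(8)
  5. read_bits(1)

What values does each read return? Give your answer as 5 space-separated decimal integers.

Answer: 7 60 1 254 1

Derivation:
Read 1: bits[0:3] width=3 -> value=7 (bin 111); offset now 3 = byte 0 bit 3; 29 bits remain
Read 2: bits[3:10] width=7 -> value=60 (bin 0111100); offset now 10 = byte 1 bit 2; 22 bits remain
Read 3: bits[10:11] width=1 -> value=1 (bin 1); offset now 11 = byte 1 bit 3; 21 bits remain
Read 4: bits[11:19] width=8 -> value=254 (bin 11111110); offset now 19 = byte 2 bit 3; 13 bits remain
Read 5: bits[19:20] width=1 -> value=1 (bin 1); offset now 20 = byte 2 bit 4; 12 bits remain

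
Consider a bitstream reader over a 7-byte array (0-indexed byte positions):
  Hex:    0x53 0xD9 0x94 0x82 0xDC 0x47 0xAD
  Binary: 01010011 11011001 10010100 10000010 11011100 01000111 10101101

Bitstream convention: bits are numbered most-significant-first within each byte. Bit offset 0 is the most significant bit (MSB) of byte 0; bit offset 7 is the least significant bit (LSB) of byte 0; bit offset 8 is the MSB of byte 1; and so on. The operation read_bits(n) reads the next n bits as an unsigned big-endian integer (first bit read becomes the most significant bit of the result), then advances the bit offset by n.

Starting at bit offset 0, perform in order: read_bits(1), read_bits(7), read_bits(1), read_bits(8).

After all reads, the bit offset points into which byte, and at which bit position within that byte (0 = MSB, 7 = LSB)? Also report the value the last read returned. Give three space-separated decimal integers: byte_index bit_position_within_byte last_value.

Answer: 2 1 179

Derivation:
Read 1: bits[0:1] width=1 -> value=0 (bin 0); offset now 1 = byte 0 bit 1; 55 bits remain
Read 2: bits[1:8] width=7 -> value=83 (bin 1010011); offset now 8 = byte 1 bit 0; 48 bits remain
Read 3: bits[8:9] width=1 -> value=1 (bin 1); offset now 9 = byte 1 bit 1; 47 bits remain
Read 4: bits[9:17] width=8 -> value=179 (bin 10110011); offset now 17 = byte 2 bit 1; 39 bits remain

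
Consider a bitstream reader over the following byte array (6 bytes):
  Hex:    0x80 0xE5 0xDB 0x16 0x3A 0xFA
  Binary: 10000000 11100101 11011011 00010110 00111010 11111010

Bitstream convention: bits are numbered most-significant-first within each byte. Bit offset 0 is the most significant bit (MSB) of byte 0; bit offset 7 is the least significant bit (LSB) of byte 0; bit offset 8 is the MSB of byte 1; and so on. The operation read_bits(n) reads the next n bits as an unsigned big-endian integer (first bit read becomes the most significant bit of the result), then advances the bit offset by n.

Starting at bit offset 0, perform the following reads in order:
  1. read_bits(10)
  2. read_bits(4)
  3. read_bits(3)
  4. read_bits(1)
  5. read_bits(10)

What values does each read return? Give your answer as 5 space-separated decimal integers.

Read 1: bits[0:10] width=10 -> value=515 (bin 1000000011); offset now 10 = byte 1 bit 2; 38 bits remain
Read 2: bits[10:14] width=4 -> value=9 (bin 1001); offset now 14 = byte 1 bit 6; 34 bits remain
Read 3: bits[14:17] width=3 -> value=3 (bin 011); offset now 17 = byte 2 bit 1; 31 bits remain
Read 4: bits[17:18] width=1 -> value=1 (bin 1); offset now 18 = byte 2 bit 2; 30 bits remain
Read 5: bits[18:28] width=10 -> value=433 (bin 0110110001); offset now 28 = byte 3 bit 4; 20 bits remain

Answer: 515 9 3 1 433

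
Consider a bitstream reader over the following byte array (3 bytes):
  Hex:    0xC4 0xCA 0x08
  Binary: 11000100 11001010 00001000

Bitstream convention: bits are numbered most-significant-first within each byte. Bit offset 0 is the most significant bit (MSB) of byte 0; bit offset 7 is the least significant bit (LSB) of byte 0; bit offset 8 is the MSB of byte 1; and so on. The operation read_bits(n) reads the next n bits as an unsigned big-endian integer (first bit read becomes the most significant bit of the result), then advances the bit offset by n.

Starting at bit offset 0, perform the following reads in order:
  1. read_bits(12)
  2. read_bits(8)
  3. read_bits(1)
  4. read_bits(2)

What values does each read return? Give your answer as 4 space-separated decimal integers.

Read 1: bits[0:12] width=12 -> value=3148 (bin 110001001100); offset now 12 = byte 1 bit 4; 12 bits remain
Read 2: bits[12:20] width=8 -> value=160 (bin 10100000); offset now 20 = byte 2 bit 4; 4 bits remain
Read 3: bits[20:21] width=1 -> value=1 (bin 1); offset now 21 = byte 2 bit 5; 3 bits remain
Read 4: bits[21:23] width=2 -> value=0 (bin 00); offset now 23 = byte 2 bit 7; 1 bits remain

Answer: 3148 160 1 0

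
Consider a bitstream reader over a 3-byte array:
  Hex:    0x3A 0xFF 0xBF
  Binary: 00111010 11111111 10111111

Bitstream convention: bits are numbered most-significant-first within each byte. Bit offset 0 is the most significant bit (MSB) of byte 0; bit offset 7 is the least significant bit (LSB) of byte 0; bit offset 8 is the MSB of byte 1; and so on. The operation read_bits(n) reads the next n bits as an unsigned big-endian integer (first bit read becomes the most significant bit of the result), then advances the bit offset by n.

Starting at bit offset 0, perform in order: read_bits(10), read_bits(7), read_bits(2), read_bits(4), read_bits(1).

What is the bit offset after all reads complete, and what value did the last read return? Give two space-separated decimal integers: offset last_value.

Read 1: bits[0:10] width=10 -> value=235 (bin 0011101011); offset now 10 = byte 1 bit 2; 14 bits remain
Read 2: bits[10:17] width=7 -> value=127 (bin 1111111); offset now 17 = byte 2 bit 1; 7 bits remain
Read 3: bits[17:19] width=2 -> value=1 (bin 01); offset now 19 = byte 2 bit 3; 5 bits remain
Read 4: bits[19:23] width=4 -> value=15 (bin 1111); offset now 23 = byte 2 bit 7; 1 bits remain
Read 5: bits[23:24] width=1 -> value=1 (bin 1); offset now 24 = byte 3 bit 0; 0 bits remain

Answer: 24 1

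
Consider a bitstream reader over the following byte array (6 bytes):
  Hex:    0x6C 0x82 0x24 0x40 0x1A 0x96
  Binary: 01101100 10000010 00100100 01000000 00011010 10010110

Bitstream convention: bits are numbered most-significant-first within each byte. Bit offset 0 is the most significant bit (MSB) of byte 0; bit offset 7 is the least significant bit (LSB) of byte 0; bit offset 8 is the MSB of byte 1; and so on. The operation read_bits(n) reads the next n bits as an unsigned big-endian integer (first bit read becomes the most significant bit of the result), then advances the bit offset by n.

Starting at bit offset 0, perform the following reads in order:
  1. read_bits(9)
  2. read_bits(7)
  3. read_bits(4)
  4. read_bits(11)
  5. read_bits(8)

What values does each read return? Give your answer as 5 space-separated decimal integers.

Read 1: bits[0:9] width=9 -> value=217 (bin 011011001); offset now 9 = byte 1 bit 1; 39 bits remain
Read 2: bits[9:16] width=7 -> value=2 (bin 0000010); offset now 16 = byte 2 bit 0; 32 bits remain
Read 3: bits[16:20] width=4 -> value=2 (bin 0010); offset now 20 = byte 2 bit 4; 28 bits remain
Read 4: bits[20:31] width=11 -> value=544 (bin 01000100000); offset now 31 = byte 3 bit 7; 17 bits remain
Read 5: bits[31:39] width=8 -> value=13 (bin 00001101); offset now 39 = byte 4 bit 7; 9 bits remain

Answer: 217 2 2 544 13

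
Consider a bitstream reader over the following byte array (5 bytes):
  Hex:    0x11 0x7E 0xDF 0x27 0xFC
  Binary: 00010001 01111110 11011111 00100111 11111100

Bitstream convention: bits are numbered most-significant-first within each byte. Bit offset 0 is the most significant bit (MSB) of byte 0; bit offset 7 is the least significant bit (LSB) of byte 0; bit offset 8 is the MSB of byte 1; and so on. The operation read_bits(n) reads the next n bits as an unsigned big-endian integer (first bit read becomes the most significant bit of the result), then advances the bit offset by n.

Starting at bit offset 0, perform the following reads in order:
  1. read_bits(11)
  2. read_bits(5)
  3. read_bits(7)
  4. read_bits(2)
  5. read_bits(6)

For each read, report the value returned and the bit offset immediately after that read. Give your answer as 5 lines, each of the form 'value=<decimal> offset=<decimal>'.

Read 1: bits[0:11] width=11 -> value=139 (bin 00010001011); offset now 11 = byte 1 bit 3; 29 bits remain
Read 2: bits[11:16] width=5 -> value=30 (bin 11110); offset now 16 = byte 2 bit 0; 24 bits remain
Read 3: bits[16:23] width=7 -> value=111 (bin 1101111); offset now 23 = byte 2 bit 7; 17 bits remain
Read 4: bits[23:25] width=2 -> value=2 (bin 10); offset now 25 = byte 3 bit 1; 15 bits remain
Read 5: bits[25:31] width=6 -> value=19 (bin 010011); offset now 31 = byte 3 bit 7; 9 bits remain

Answer: value=139 offset=11
value=30 offset=16
value=111 offset=23
value=2 offset=25
value=19 offset=31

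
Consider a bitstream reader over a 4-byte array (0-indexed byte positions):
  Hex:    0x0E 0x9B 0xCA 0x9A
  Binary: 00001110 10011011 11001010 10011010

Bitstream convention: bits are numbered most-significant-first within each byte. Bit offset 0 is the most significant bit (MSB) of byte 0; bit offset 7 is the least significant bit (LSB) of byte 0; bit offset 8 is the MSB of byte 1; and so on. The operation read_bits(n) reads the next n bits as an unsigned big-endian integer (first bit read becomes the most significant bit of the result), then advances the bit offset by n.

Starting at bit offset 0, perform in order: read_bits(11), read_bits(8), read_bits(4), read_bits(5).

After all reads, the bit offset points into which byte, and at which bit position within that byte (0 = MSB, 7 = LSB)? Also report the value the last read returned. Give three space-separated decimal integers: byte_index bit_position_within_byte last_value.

Answer: 3 4 9

Derivation:
Read 1: bits[0:11] width=11 -> value=116 (bin 00001110100); offset now 11 = byte 1 bit 3; 21 bits remain
Read 2: bits[11:19] width=8 -> value=222 (bin 11011110); offset now 19 = byte 2 bit 3; 13 bits remain
Read 3: bits[19:23] width=4 -> value=5 (bin 0101); offset now 23 = byte 2 bit 7; 9 bits remain
Read 4: bits[23:28] width=5 -> value=9 (bin 01001); offset now 28 = byte 3 bit 4; 4 bits remain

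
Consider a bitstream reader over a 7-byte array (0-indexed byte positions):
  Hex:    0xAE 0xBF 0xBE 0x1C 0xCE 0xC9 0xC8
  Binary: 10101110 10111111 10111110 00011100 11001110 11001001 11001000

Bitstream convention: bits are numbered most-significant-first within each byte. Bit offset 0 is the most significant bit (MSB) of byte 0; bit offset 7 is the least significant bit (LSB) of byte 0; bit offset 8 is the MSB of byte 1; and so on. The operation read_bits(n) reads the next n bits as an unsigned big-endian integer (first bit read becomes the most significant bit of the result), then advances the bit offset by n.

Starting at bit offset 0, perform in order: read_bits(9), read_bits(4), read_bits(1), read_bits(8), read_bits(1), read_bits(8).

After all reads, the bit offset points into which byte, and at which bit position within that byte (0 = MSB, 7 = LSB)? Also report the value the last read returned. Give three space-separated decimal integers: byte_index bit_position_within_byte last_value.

Read 1: bits[0:9] width=9 -> value=349 (bin 101011101); offset now 9 = byte 1 bit 1; 47 bits remain
Read 2: bits[9:13] width=4 -> value=7 (bin 0111); offset now 13 = byte 1 bit 5; 43 bits remain
Read 3: bits[13:14] width=1 -> value=1 (bin 1); offset now 14 = byte 1 bit 6; 42 bits remain
Read 4: bits[14:22] width=8 -> value=239 (bin 11101111); offset now 22 = byte 2 bit 6; 34 bits remain
Read 5: bits[22:23] width=1 -> value=1 (bin 1); offset now 23 = byte 2 bit 7; 33 bits remain
Read 6: bits[23:31] width=8 -> value=14 (bin 00001110); offset now 31 = byte 3 bit 7; 25 bits remain

Answer: 3 7 14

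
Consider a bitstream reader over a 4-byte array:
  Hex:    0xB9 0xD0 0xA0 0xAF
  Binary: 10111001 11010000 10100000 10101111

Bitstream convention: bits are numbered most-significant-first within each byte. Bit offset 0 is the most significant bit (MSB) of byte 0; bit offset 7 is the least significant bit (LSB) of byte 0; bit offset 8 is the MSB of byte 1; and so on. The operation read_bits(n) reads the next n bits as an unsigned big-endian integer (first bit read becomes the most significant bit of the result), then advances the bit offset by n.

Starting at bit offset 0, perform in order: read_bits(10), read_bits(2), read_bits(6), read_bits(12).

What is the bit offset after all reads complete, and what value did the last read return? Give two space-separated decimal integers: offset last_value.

Answer: 30 2091

Derivation:
Read 1: bits[0:10] width=10 -> value=743 (bin 1011100111); offset now 10 = byte 1 bit 2; 22 bits remain
Read 2: bits[10:12] width=2 -> value=1 (bin 01); offset now 12 = byte 1 bit 4; 20 bits remain
Read 3: bits[12:18] width=6 -> value=2 (bin 000010); offset now 18 = byte 2 bit 2; 14 bits remain
Read 4: bits[18:30] width=12 -> value=2091 (bin 100000101011); offset now 30 = byte 3 bit 6; 2 bits remain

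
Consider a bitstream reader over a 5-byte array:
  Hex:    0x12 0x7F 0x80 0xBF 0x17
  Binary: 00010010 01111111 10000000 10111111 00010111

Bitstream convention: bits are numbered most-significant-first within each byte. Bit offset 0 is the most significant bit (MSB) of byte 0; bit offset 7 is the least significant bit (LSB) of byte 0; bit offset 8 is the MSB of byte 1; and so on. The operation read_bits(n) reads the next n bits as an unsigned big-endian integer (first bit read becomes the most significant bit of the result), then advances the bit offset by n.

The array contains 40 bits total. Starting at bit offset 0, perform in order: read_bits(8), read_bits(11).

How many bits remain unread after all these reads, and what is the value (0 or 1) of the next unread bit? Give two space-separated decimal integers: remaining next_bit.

Answer: 21 0

Derivation:
Read 1: bits[0:8] width=8 -> value=18 (bin 00010010); offset now 8 = byte 1 bit 0; 32 bits remain
Read 2: bits[8:19] width=11 -> value=1020 (bin 01111111100); offset now 19 = byte 2 bit 3; 21 bits remain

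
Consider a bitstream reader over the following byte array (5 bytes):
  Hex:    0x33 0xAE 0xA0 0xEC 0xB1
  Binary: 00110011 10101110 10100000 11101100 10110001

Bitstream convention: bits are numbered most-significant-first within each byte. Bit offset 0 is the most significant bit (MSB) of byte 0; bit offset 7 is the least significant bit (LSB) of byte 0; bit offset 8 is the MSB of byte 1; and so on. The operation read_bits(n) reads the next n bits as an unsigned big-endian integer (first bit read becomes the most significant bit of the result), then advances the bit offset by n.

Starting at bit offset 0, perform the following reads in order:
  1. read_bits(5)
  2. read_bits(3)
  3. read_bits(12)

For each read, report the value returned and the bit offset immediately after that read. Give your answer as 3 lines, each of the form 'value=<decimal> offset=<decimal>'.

Read 1: bits[0:5] width=5 -> value=6 (bin 00110); offset now 5 = byte 0 bit 5; 35 bits remain
Read 2: bits[5:8] width=3 -> value=3 (bin 011); offset now 8 = byte 1 bit 0; 32 bits remain
Read 3: bits[8:20] width=12 -> value=2794 (bin 101011101010); offset now 20 = byte 2 bit 4; 20 bits remain

Answer: value=6 offset=5
value=3 offset=8
value=2794 offset=20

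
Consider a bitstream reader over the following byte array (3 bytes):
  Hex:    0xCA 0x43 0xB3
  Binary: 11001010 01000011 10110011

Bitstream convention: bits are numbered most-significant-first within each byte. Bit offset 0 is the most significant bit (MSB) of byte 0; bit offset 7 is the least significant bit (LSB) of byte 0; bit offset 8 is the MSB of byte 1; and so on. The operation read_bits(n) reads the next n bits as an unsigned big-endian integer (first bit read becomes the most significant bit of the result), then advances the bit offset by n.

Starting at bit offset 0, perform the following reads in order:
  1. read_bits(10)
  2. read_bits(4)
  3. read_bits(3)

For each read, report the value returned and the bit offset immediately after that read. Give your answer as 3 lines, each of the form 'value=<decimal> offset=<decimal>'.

Answer: value=809 offset=10
value=0 offset=14
value=7 offset=17

Derivation:
Read 1: bits[0:10] width=10 -> value=809 (bin 1100101001); offset now 10 = byte 1 bit 2; 14 bits remain
Read 2: bits[10:14] width=4 -> value=0 (bin 0000); offset now 14 = byte 1 bit 6; 10 bits remain
Read 3: bits[14:17] width=3 -> value=7 (bin 111); offset now 17 = byte 2 bit 1; 7 bits remain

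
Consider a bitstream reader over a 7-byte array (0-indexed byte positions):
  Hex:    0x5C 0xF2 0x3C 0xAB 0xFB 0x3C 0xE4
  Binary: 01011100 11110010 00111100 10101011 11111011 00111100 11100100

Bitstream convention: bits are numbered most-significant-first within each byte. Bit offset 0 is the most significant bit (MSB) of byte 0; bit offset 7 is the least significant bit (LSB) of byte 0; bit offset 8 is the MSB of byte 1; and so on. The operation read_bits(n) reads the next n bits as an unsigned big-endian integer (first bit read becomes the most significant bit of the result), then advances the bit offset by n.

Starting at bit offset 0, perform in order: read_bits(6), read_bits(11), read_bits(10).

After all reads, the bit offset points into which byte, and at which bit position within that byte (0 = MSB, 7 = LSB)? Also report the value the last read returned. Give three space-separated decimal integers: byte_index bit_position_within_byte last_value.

Read 1: bits[0:6] width=6 -> value=23 (bin 010111); offset now 6 = byte 0 bit 6; 50 bits remain
Read 2: bits[6:17] width=11 -> value=484 (bin 00111100100); offset now 17 = byte 2 bit 1; 39 bits remain
Read 3: bits[17:27] width=10 -> value=485 (bin 0111100101); offset now 27 = byte 3 bit 3; 29 bits remain

Answer: 3 3 485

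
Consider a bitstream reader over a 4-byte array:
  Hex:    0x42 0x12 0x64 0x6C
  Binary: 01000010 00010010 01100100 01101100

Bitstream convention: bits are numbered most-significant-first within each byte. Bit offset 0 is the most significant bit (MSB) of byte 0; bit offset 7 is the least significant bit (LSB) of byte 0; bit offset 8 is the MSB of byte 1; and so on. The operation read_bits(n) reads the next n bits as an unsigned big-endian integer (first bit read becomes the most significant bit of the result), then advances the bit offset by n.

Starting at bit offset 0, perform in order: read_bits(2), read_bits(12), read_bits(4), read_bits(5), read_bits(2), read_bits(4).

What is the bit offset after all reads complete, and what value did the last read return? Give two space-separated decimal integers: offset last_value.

Read 1: bits[0:2] width=2 -> value=1 (bin 01); offset now 2 = byte 0 bit 2; 30 bits remain
Read 2: bits[2:14] width=12 -> value=132 (bin 000010000100); offset now 14 = byte 1 bit 6; 18 bits remain
Read 3: bits[14:18] width=4 -> value=9 (bin 1001); offset now 18 = byte 2 bit 2; 14 bits remain
Read 4: bits[18:23] width=5 -> value=18 (bin 10010); offset now 23 = byte 2 bit 7; 9 bits remain
Read 5: bits[23:25] width=2 -> value=0 (bin 00); offset now 25 = byte 3 bit 1; 7 bits remain
Read 6: bits[25:29] width=4 -> value=13 (bin 1101); offset now 29 = byte 3 bit 5; 3 bits remain

Answer: 29 13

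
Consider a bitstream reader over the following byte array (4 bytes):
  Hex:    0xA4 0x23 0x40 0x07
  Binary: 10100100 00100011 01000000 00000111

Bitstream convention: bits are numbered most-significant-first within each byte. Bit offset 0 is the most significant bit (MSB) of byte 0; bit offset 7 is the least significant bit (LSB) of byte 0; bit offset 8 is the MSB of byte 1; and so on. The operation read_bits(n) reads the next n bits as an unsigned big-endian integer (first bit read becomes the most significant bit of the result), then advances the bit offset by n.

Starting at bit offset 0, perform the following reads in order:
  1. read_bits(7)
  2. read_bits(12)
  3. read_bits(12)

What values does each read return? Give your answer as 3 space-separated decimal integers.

Answer: 82 282 3

Derivation:
Read 1: bits[0:7] width=7 -> value=82 (bin 1010010); offset now 7 = byte 0 bit 7; 25 bits remain
Read 2: bits[7:19] width=12 -> value=282 (bin 000100011010); offset now 19 = byte 2 bit 3; 13 bits remain
Read 3: bits[19:31] width=12 -> value=3 (bin 000000000011); offset now 31 = byte 3 bit 7; 1 bits remain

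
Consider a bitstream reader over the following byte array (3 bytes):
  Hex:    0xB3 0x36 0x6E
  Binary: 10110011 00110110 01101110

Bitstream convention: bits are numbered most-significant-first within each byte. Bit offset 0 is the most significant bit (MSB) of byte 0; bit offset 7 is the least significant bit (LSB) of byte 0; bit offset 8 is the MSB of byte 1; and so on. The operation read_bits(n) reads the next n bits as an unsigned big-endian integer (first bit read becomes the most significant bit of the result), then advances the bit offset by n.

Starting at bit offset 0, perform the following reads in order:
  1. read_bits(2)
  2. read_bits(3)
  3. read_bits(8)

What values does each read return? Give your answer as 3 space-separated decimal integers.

Answer: 2 6 102

Derivation:
Read 1: bits[0:2] width=2 -> value=2 (bin 10); offset now 2 = byte 0 bit 2; 22 bits remain
Read 2: bits[2:5] width=3 -> value=6 (bin 110); offset now 5 = byte 0 bit 5; 19 bits remain
Read 3: bits[5:13] width=8 -> value=102 (bin 01100110); offset now 13 = byte 1 bit 5; 11 bits remain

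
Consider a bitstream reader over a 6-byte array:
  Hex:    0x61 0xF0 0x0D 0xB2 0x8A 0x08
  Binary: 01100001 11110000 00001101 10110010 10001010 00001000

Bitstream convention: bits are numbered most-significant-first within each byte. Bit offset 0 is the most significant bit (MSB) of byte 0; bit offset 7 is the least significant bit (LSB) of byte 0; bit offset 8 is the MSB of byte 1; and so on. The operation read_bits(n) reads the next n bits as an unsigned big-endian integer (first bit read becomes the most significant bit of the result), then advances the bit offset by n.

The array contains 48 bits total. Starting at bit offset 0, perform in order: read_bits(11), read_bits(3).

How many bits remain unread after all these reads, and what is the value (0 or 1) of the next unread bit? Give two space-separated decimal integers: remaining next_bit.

Read 1: bits[0:11] width=11 -> value=783 (bin 01100001111); offset now 11 = byte 1 bit 3; 37 bits remain
Read 2: bits[11:14] width=3 -> value=4 (bin 100); offset now 14 = byte 1 bit 6; 34 bits remain

Answer: 34 0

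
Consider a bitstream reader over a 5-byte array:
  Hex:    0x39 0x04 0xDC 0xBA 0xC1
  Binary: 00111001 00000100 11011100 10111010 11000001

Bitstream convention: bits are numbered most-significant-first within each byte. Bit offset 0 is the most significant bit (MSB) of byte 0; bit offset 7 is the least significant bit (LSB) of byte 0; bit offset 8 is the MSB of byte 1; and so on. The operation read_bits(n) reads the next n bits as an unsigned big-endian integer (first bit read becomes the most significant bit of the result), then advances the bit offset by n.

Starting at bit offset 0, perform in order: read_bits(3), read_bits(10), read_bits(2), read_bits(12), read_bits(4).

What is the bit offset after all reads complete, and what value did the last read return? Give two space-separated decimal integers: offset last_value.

Read 1: bits[0:3] width=3 -> value=1 (bin 001); offset now 3 = byte 0 bit 3; 37 bits remain
Read 2: bits[3:13] width=10 -> value=800 (bin 1100100000); offset now 13 = byte 1 bit 5; 27 bits remain
Read 3: bits[13:15] width=2 -> value=2 (bin 10); offset now 15 = byte 1 bit 7; 25 bits remain
Read 4: bits[15:27] width=12 -> value=1765 (bin 011011100101); offset now 27 = byte 3 bit 3; 13 bits remain
Read 5: bits[27:31] width=4 -> value=13 (bin 1101); offset now 31 = byte 3 bit 7; 9 bits remain

Answer: 31 13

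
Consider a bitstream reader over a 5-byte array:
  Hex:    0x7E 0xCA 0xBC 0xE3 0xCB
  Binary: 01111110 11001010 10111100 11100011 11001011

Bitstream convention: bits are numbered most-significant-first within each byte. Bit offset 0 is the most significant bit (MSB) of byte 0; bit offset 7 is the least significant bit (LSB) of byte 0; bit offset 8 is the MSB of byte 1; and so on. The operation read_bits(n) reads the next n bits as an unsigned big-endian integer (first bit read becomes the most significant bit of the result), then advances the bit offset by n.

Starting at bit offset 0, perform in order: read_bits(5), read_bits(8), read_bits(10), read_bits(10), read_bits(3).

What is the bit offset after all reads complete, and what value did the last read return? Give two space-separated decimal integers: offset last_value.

Read 1: bits[0:5] width=5 -> value=15 (bin 01111); offset now 5 = byte 0 bit 5; 35 bits remain
Read 2: bits[5:13] width=8 -> value=217 (bin 11011001); offset now 13 = byte 1 bit 5; 27 bits remain
Read 3: bits[13:23] width=10 -> value=350 (bin 0101011110); offset now 23 = byte 2 bit 7; 17 bits remain
Read 4: bits[23:33] width=10 -> value=455 (bin 0111000111); offset now 33 = byte 4 bit 1; 7 bits remain
Read 5: bits[33:36] width=3 -> value=4 (bin 100); offset now 36 = byte 4 bit 4; 4 bits remain

Answer: 36 4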